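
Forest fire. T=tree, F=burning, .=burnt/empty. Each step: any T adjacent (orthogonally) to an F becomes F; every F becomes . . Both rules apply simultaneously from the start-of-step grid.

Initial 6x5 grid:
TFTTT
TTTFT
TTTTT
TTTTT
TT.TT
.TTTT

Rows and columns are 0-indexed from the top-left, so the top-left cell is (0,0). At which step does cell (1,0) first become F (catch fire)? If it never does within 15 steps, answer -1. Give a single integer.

Step 1: cell (1,0)='T' (+7 fires, +2 burnt)
Step 2: cell (1,0)='F' (+6 fires, +7 burnt)
  -> target ignites at step 2
Step 3: cell (1,0)='.' (+5 fires, +6 burnt)
Step 4: cell (1,0)='.' (+4 fires, +5 burnt)
Step 5: cell (1,0)='.' (+4 fires, +4 burnt)
Step 6: cell (1,0)='.' (+0 fires, +4 burnt)
  fire out at step 6

2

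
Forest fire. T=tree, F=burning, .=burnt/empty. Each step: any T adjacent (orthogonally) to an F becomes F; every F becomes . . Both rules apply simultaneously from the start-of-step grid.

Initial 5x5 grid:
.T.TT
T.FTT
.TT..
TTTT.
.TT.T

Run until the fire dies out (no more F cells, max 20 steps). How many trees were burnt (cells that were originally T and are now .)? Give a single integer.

Step 1: +2 fires, +1 burnt (F count now 2)
Step 2: +4 fires, +2 burnt (F count now 4)
Step 3: +4 fires, +4 burnt (F count now 4)
Step 4: +2 fires, +4 burnt (F count now 2)
Step 5: +0 fires, +2 burnt (F count now 0)
Fire out after step 5
Initially T: 15, now '.': 22
Total burnt (originally-T cells now '.'): 12

Answer: 12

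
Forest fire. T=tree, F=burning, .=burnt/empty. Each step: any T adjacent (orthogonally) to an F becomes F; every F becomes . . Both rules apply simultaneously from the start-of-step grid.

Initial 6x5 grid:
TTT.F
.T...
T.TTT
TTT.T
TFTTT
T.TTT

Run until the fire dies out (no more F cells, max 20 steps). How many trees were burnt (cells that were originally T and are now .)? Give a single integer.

Step 1: +3 fires, +2 burnt (F count now 3)
Step 2: +5 fires, +3 burnt (F count now 5)
Step 3: +4 fires, +5 burnt (F count now 4)
Step 4: +3 fires, +4 burnt (F count now 3)
Step 5: +1 fires, +3 burnt (F count now 1)
Step 6: +0 fires, +1 burnt (F count now 0)
Fire out after step 6
Initially T: 20, now '.': 26
Total burnt (originally-T cells now '.'): 16

Answer: 16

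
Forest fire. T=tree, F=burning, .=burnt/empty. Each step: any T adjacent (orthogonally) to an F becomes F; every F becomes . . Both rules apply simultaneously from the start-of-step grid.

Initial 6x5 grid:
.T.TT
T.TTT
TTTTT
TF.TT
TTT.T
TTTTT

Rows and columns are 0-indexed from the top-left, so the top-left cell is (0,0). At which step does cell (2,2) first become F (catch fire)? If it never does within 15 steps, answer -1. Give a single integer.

Step 1: cell (2,2)='T' (+3 fires, +1 burnt)
Step 2: cell (2,2)='F' (+5 fires, +3 burnt)
  -> target ignites at step 2
Step 3: cell (2,2)='.' (+5 fires, +5 burnt)
Step 4: cell (2,2)='.' (+4 fires, +5 burnt)
Step 5: cell (2,2)='.' (+4 fires, +4 burnt)
Step 6: cell (2,2)='.' (+2 fires, +4 burnt)
Step 7: cell (2,2)='.' (+0 fires, +2 burnt)
  fire out at step 7

2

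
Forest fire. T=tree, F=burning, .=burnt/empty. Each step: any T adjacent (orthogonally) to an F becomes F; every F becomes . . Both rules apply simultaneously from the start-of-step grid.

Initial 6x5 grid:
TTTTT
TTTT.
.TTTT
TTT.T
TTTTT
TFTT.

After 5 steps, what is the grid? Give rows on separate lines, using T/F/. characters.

Step 1: 3 trees catch fire, 1 burn out
  TTTTT
  TTTT.
  .TTTT
  TTT.T
  TFTTT
  F.FT.
Step 2: 4 trees catch fire, 3 burn out
  TTTTT
  TTTT.
  .TTTT
  TFT.T
  F.FTT
  ...F.
Step 3: 4 trees catch fire, 4 burn out
  TTTTT
  TTTT.
  .FTTT
  F.F.T
  ...FT
  .....
Step 4: 3 trees catch fire, 4 burn out
  TTTTT
  TFTT.
  ..FTT
  ....T
  ....F
  .....
Step 5: 5 trees catch fire, 3 burn out
  TFTTT
  F.FT.
  ...FT
  ....F
  .....
  .....

TFTTT
F.FT.
...FT
....F
.....
.....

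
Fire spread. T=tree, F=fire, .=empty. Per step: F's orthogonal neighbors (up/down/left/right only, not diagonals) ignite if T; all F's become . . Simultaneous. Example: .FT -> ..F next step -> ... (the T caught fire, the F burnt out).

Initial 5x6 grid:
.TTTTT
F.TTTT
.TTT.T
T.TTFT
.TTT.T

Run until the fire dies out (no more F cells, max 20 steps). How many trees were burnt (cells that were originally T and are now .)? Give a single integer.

Answer: 20

Derivation:
Step 1: +2 fires, +2 burnt (F count now 2)
Step 2: +5 fires, +2 burnt (F count now 5)
Step 3: +4 fires, +5 burnt (F count now 4)
Step 4: +6 fires, +4 burnt (F count now 6)
Step 5: +2 fires, +6 burnt (F count now 2)
Step 6: +1 fires, +2 burnt (F count now 1)
Step 7: +0 fires, +1 burnt (F count now 0)
Fire out after step 7
Initially T: 21, now '.': 29
Total burnt (originally-T cells now '.'): 20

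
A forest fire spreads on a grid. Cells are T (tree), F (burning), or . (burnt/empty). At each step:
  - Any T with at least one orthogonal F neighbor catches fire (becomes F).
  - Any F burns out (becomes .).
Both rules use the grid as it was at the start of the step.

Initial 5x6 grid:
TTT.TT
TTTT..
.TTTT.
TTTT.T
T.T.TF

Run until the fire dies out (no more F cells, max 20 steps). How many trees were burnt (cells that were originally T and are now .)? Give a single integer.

Answer: 2

Derivation:
Step 1: +2 fires, +1 burnt (F count now 2)
Step 2: +0 fires, +2 burnt (F count now 0)
Fire out after step 2
Initially T: 21, now '.': 11
Total burnt (originally-T cells now '.'): 2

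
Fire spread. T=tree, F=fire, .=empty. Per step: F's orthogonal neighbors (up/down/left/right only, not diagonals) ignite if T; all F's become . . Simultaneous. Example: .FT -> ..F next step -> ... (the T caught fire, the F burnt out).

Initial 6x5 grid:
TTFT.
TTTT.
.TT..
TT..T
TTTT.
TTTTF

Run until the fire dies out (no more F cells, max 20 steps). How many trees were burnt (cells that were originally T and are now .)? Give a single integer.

Answer: 19

Derivation:
Step 1: +4 fires, +2 burnt (F count now 4)
Step 2: +6 fires, +4 burnt (F count now 6)
Step 3: +4 fires, +6 burnt (F count now 4)
Step 4: +3 fires, +4 burnt (F count now 3)
Step 5: +2 fires, +3 burnt (F count now 2)
Step 6: +0 fires, +2 burnt (F count now 0)
Fire out after step 6
Initially T: 20, now '.': 29
Total burnt (originally-T cells now '.'): 19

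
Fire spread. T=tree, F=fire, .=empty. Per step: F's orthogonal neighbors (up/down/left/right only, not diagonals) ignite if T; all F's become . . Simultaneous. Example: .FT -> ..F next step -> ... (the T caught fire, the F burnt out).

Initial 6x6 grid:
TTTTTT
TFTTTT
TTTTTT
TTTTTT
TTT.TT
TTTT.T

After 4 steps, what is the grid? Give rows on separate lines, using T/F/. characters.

Step 1: 4 trees catch fire, 1 burn out
  TFTTTT
  F.FTTT
  TFTTTT
  TTTTTT
  TTT.TT
  TTTT.T
Step 2: 6 trees catch fire, 4 burn out
  F.FTTT
  ...FTT
  F.FTTT
  TFTTTT
  TTT.TT
  TTTT.T
Step 3: 6 trees catch fire, 6 burn out
  ...FTT
  ....FT
  ...FTT
  F.FTTT
  TFT.TT
  TTTT.T
Step 4: 7 trees catch fire, 6 burn out
  ....FT
  .....F
  ....FT
  ...FTT
  F.F.TT
  TFTT.T

....FT
.....F
....FT
...FTT
F.F.TT
TFTT.T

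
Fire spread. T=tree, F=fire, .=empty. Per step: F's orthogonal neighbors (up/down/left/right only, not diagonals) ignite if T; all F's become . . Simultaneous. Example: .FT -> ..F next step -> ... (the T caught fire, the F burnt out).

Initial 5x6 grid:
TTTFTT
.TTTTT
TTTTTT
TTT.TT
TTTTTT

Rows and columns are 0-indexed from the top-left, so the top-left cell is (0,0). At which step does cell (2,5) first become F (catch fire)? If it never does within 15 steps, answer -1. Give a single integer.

Step 1: cell (2,5)='T' (+3 fires, +1 burnt)
Step 2: cell (2,5)='T' (+5 fires, +3 burnt)
Step 3: cell (2,5)='T' (+5 fires, +5 burnt)
Step 4: cell (2,5)='F' (+4 fires, +5 burnt)
  -> target ignites at step 4
Step 5: cell (2,5)='.' (+5 fires, +4 burnt)
Step 6: cell (2,5)='.' (+4 fires, +5 burnt)
Step 7: cell (2,5)='.' (+1 fires, +4 burnt)
Step 8: cell (2,5)='.' (+0 fires, +1 burnt)
  fire out at step 8

4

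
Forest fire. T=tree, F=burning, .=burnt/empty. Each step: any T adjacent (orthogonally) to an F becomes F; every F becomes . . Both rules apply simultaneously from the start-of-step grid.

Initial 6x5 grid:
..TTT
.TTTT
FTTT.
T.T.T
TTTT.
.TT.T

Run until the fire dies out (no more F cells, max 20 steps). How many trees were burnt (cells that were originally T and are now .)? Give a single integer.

Answer: 18

Derivation:
Step 1: +2 fires, +1 burnt (F count now 2)
Step 2: +3 fires, +2 burnt (F count now 3)
Step 3: +4 fires, +3 burnt (F count now 4)
Step 4: +4 fires, +4 burnt (F count now 4)
Step 5: +4 fires, +4 burnt (F count now 4)
Step 6: +1 fires, +4 burnt (F count now 1)
Step 7: +0 fires, +1 burnt (F count now 0)
Fire out after step 7
Initially T: 20, now '.': 28
Total burnt (originally-T cells now '.'): 18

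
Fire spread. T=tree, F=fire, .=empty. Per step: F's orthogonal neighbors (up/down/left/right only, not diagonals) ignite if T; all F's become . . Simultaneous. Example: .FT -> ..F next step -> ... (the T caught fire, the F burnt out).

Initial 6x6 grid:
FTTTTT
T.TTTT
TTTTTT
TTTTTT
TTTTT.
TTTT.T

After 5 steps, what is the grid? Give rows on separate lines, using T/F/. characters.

Step 1: 2 trees catch fire, 1 burn out
  .FTTTT
  F.TTTT
  TTTTTT
  TTTTTT
  TTTTT.
  TTTT.T
Step 2: 2 trees catch fire, 2 burn out
  ..FTTT
  ..TTTT
  FTTTTT
  TTTTTT
  TTTTT.
  TTTT.T
Step 3: 4 trees catch fire, 2 burn out
  ...FTT
  ..FTTT
  .FTTTT
  FTTTTT
  TTTTT.
  TTTT.T
Step 4: 5 trees catch fire, 4 burn out
  ....FT
  ...FTT
  ..FTTT
  .FTTTT
  FTTTT.
  TTTT.T
Step 5: 6 trees catch fire, 5 burn out
  .....F
  ....FT
  ...FTT
  ..FTTT
  .FTTT.
  FTTT.T

.....F
....FT
...FTT
..FTTT
.FTTT.
FTTT.T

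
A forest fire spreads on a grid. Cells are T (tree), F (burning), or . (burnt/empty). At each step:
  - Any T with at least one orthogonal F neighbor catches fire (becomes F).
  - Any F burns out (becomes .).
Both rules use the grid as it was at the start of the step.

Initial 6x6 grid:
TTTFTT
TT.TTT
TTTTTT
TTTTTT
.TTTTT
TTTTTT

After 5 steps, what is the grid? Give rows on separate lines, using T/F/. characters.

Step 1: 3 trees catch fire, 1 burn out
  TTF.FT
  TT.FTT
  TTTTTT
  TTTTTT
  .TTTTT
  TTTTTT
Step 2: 4 trees catch fire, 3 burn out
  TF...F
  TT..FT
  TTTFTT
  TTTTTT
  .TTTTT
  TTTTTT
Step 3: 6 trees catch fire, 4 burn out
  F.....
  TF...F
  TTF.FT
  TTTFTT
  .TTTTT
  TTTTTT
Step 4: 6 trees catch fire, 6 burn out
  ......
  F.....
  TF...F
  TTF.FT
  .TTFTT
  TTTTTT
Step 5: 6 trees catch fire, 6 burn out
  ......
  ......
  F.....
  TF...F
  .TF.FT
  TTTFTT

......
......
F.....
TF...F
.TF.FT
TTTFTT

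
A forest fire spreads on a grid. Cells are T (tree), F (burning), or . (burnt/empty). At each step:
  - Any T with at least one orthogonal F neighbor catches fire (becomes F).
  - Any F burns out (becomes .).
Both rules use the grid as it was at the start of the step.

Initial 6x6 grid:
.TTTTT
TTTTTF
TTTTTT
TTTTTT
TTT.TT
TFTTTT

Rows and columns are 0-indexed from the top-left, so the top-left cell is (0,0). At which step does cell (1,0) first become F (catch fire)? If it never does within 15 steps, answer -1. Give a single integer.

Step 1: cell (1,0)='T' (+6 fires, +2 burnt)
Step 2: cell (1,0)='T' (+8 fires, +6 burnt)
Step 3: cell (1,0)='T' (+9 fires, +8 burnt)
Step 4: cell (1,0)='T' (+7 fires, +9 burnt)
Step 5: cell (1,0)='F' (+2 fires, +7 burnt)
  -> target ignites at step 5
Step 6: cell (1,0)='.' (+0 fires, +2 burnt)
  fire out at step 6

5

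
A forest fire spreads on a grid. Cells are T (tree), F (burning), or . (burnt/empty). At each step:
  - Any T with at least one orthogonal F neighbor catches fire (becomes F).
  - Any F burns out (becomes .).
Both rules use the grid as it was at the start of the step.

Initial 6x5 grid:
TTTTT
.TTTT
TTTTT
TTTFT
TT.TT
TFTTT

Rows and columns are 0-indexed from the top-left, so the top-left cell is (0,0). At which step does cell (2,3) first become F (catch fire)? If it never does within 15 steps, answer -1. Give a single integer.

Step 1: cell (2,3)='F' (+7 fires, +2 burnt)
  -> target ignites at step 1
Step 2: cell (2,3)='.' (+7 fires, +7 burnt)
Step 3: cell (2,3)='.' (+6 fires, +7 burnt)
Step 4: cell (2,3)='.' (+4 fires, +6 burnt)
Step 5: cell (2,3)='.' (+1 fires, +4 burnt)
Step 6: cell (2,3)='.' (+1 fires, +1 burnt)
Step 7: cell (2,3)='.' (+0 fires, +1 burnt)
  fire out at step 7

1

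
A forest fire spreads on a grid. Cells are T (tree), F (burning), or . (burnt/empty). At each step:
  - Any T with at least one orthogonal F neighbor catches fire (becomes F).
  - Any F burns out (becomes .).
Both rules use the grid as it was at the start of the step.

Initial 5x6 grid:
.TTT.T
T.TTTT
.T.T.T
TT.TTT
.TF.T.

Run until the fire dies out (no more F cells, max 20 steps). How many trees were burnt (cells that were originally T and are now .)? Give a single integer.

Answer: 4

Derivation:
Step 1: +1 fires, +1 burnt (F count now 1)
Step 2: +1 fires, +1 burnt (F count now 1)
Step 3: +2 fires, +1 burnt (F count now 2)
Step 4: +0 fires, +2 burnt (F count now 0)
Fire out after step 4
Initially T: 19, now '.': 15
Total burnt (originally-T cells now '.'): 4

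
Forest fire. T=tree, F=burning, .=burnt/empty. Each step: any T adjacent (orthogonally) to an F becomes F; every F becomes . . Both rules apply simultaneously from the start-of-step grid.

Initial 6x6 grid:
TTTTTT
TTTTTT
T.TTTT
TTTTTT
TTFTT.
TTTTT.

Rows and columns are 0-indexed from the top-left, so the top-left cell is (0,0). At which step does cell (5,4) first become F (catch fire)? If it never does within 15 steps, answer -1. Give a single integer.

Step 1: cell (5,4)='T' (+4 fires, +1 burnt)
Step 2: cell (5,4)='T' (+7 fires, +4 burnt)
Step 3: cell (5,4)='F' (+6 fires, +7 burnt)
  -> target ignites at step 3
Step 4: cell (5,4)='.' (+6 fires, +6 burnt)
Step 5: cell (5,4)='.' (+5 fires, +6 burnt)
Step 6: cell (5,4)='.' (+3 fires, +5 burnt)
Step 7: cell (5,4)='.' (+1 fires, +3 burnt)
Step 8: cell (5,4)='.' (+0 fires, +1 burnt)
  fire out at step 8

3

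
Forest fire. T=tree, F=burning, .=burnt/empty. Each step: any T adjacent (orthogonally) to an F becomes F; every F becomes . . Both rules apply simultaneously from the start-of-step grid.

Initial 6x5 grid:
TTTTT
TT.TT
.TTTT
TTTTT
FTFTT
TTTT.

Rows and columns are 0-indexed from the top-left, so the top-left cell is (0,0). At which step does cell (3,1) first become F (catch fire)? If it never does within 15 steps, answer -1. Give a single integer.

Step 1: cell (3,1)='T' (+6 fires, +2 burnt)
Step 2: cell (3,1)='F' (+6 fires, +6 burnt)
  -> target ignites at step 2
Step 3: cell (3,1)='.' (+3 fires, +6 burnt)
Step 4: cell (3,1)='.' (+3 fires, +3 burnt)
Step 5: cell (3,1)='.' (+4 fires, +3 burnt)
Step 6: cell (3,1)='.' (+3 fires, +4 burnt)
Step 7: cell (3,1)='.' (+0 fires, +3 burnt)
  fire out at step 7

2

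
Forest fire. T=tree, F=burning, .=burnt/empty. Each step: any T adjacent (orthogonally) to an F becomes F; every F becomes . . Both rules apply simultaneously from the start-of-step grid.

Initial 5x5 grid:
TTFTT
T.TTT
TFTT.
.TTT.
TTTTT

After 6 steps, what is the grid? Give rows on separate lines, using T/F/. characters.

Step 1: 6 trees catch fire, 2 burn out
  TF.FT
  T.FTT
  F.FT.
  .FTT.
  TTTTT
Step 2: 7 trees catch fire, 6 burn out
  F...F
  F..FT
  ...F.
  ..FT.
  TFTTT
Step 3: 4 trees catch fire, 7 burn out
  .....
  ....F
  .....
  ...F.
  F.FTT
Step 4: 1 trees catch fire, 4 burn out
  .....
  .....
  .....
  .....
  ...FT
Step 5: 1 trees catch fire, 1 burn out
  .....
  .....
  .....
  .....
  ....F
Step 6: 0 trees catch fire, 1 burn out
  .....
  .....
  .....
  .....
  .....

.....
.....
.....
.....
.....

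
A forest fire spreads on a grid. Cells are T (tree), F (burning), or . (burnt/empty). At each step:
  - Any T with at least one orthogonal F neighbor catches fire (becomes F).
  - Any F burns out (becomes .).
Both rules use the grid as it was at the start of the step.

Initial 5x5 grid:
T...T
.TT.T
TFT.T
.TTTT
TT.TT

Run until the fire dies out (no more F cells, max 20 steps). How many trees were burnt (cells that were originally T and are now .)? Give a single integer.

Step 1: +4 fires, +1 burnt (F count now 4)
Step 2: +3 fires, +4 burnt (F count now 3)
Step 3: +2 fires, +3 burnt (F count now 2)
Step 4: +2 fires, +2 burnt (F count now 2)
Step 5: +2 fires, +2 burnt (F count now 2)
Step 6: +1 fires, +2 burnt (F count now 1)
Step 7: +1 fires, +1 burnt (F count now 1)
Step 8: +0 fires, +1 burnt (F count now 0)
Fire out after step 8
Initially T: 16, now '.': 24
Total burnt (originally-T cells now '.'): 15

Answer: 15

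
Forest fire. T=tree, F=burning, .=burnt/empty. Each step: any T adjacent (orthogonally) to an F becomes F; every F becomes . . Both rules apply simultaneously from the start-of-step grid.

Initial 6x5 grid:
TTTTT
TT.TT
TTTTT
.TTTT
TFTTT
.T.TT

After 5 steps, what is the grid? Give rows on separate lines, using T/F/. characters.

Step 1: 4 trees catch fire, 1 burn out
  TTTTT
  TT.TT
  TTTTT
  .FTTT
  F.FTT
  .F.TT
Step 2: 3 trees catch fire, 4 burn out
  TTTTT
  TT.TT
  TFTTT
  ..FTT
  ...FT
  ...TT
Step 3: 6 trees catch fire, 3 burn out
  TTTTT
  TF.TT
  F.FTT
  ...FT
  ....F
  ...FT
Step 4: 5 trees catch fire, 6 burn out
  TFTTT
  F..TT
  ...FT
  ....F
  .....
  ....F
Step 5: 4 trees catch fire, 5 burn out
  F.FTT
  ...FT
  ....F
  .....
  .....
  .....

F.FTT
...FT
....F
.....
.....
.....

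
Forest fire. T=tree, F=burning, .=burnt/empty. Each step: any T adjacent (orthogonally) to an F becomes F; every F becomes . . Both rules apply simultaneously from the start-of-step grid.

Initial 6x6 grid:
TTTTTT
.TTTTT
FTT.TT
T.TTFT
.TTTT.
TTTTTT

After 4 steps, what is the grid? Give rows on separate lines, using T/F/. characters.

Step 1: 6 trees catch fire, 2 burn out
  TTTTTT
  .TTTTT
  .FT.FT
  F.TF.F
  .TTTF.
  TTTTTT
Step 2: 7 trees catch fire, 6 burn out
  TTTTTT
  .FTTFT
  ..F..F
  ..F...
  .TTF..
  TTTTFT
Step 3: 8 trees catch fire, 7 burn out
  TFTTFT
  ..FF.F
  ......
  ......
  .TF...
  TTTF.F
Step 4: 6 trees catch fire, 8 burn out
  F.FF.F
  ......
  ......
  ......
  .F....
  TTF...

F.FF.F
......
......
......
.F....
TTF...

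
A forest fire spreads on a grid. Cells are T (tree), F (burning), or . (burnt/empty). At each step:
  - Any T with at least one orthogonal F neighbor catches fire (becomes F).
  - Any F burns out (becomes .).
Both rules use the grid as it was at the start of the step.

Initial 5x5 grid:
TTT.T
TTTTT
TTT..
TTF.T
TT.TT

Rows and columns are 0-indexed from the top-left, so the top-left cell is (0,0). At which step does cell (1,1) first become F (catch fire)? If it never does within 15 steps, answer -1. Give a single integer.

Step 1: cell (1,1)='T' (+2 fires, +1 burnt)
Step 2: cell (1,1)='T' (+4 fires, +2 burnt)
Step 3: cell (1,1)='F' (+5 fires, +4 burnt)
  -> target ignites at step 3
Step 4: cell (1,1)='.' (+3 fires, +5 burnt)
Step 5: cell (1,1)='.' (+2 fires, +3 burnt)
Step 6: cell (1,1)='.' (+0 fires, +2 burnt)
  fire out at step 6

3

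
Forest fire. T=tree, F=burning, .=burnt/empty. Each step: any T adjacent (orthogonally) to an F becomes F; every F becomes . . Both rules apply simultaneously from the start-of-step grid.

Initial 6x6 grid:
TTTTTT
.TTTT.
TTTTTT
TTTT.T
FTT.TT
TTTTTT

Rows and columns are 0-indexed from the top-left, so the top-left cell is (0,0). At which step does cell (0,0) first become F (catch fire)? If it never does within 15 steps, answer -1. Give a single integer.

Step 1: cell (0,0)='T' (+3 fires, +1 burnt)
Step 2: cell (0,0)='T' (+4 fires, +3 burnt)
Step 3: cell (0,0)='T' (+3 fires, +4 burnt)
Step 4: cell (0,0)='T' (+4 fires, +3 burnt)
Step 5: cell (0,0)='T' (+4 fires, +4 burnt)
Step 6: cell (0,0)='F' (+6 fires, +4 burnt)
  -> target ignites at step 6
Step 7: cell (0,0)='.' (+4 fires, +6 burnt)
Step 8: cell (0,0)='.' (+2 fires, +4 burnt)
Step 9: cell (0,0)='.' (+1 fires, +2 burnt)
Step 10: cell (0,0)='.' (+0 fires, +1 burnt)
  fire out at step 10

6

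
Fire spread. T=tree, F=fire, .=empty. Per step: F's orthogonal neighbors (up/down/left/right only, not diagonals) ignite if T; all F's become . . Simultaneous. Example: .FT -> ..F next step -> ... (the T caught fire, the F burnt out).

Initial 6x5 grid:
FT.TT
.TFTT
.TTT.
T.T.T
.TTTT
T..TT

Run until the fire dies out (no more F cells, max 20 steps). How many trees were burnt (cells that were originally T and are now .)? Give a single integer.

Answer: 17

Derivation:
Step 1: +4 fires, +2 burnt (F count now 4)
Step 2: +5 fires, +4 burnt (F count now 5)
Step 3: +2 fires, +5 burnt (F count now 2)
Step 4: +2 fires, +2 burnt (F count now 2)
Step 5: +2 fires, +2 burnt (F count now 2)
Step 6: +2 fires, +2 burnt (F count now 2)
Step 7: +0 fires, +2 burnt (F count now 0)
Fire out after step 7
Initially T: 19, now '.': 28
Total burnt (originally-T cells now '.'): 17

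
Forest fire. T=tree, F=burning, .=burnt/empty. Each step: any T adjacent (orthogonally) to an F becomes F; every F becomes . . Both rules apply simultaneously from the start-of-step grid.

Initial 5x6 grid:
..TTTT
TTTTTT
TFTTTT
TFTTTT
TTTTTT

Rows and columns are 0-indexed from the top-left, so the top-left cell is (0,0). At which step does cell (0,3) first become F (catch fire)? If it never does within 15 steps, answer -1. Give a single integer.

Step 1: cell (0,3)='T' (+6 fires, +2 burnt)
Step 2: cell (0,3)='T' (+6 fires, +6 burnt)
Step 3: cell (0,3)='T' (+5 fires, +6 burnt)
Step 4: cell (0,3)='F' (+5 fires, +5 burnt)
  -> target ignites at step 4
Step 5: cell (0,3)='.' (+3 fires, +5 burnt)
Step 6: cell (0,3)='.' (+1 fires, +3 burnt)
Step 7: cell (0,3)='.' (+0 fires, +1 burnt)
  fire out at step 7

4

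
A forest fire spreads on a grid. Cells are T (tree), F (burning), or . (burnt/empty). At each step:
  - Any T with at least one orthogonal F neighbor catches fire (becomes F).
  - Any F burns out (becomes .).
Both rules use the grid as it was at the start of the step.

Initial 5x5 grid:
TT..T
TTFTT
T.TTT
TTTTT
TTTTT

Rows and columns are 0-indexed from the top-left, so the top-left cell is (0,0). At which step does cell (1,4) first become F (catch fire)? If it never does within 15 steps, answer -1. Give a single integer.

Step 1: cell (1,4)='T' (+3 fires, +1 burnt)
Step 2: cell (1,4)='F' (+5 fires, +3 burnt)
  -> target ignites at step 2
Step 3: cell (1,4)='.' (+7 fires, +5 burnt)
Step 4: cell (1,4)='.' (+4 fires, +7 burnt)
Step 5: cell (1,4)='.' (+2 fires, +4 burnt)
Step 6: cell (1,4)='.' (+0 fires, +2 burnt)
  fire out at step 6

2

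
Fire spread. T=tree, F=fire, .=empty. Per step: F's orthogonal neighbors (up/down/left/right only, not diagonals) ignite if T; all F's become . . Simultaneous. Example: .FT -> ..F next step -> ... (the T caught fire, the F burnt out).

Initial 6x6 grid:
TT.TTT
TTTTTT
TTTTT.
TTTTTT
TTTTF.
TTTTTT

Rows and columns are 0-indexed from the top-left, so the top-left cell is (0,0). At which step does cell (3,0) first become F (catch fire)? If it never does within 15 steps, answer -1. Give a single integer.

Step 1: cell (3,0)='T' (+3 fires, +1 burnt)
Step 2: cell (3,0)='T' (+6 fires, +3 burnt)
Step 3: cell (3,0)='T' (+5 fires, +6 burnt)
Step 4: cell (3,0)='T' (+7 fires, +5 burnt)
Step 5: cell (3,0)='F' (+6 fires, +7 burnt)
  -> target ignites at step 5
Step 6: cell (3,0)='.' (+2 fires, +6 burnt)
Step 7: cell (3,0)='.' (+2 fires, +2 burnt)
Step 8: cell (3,0)='.' (+1 fires, +2 burnt)
Step 9: cell (3,0)='.' (+0 fires, +1 burnt)
  fire out at step 9

5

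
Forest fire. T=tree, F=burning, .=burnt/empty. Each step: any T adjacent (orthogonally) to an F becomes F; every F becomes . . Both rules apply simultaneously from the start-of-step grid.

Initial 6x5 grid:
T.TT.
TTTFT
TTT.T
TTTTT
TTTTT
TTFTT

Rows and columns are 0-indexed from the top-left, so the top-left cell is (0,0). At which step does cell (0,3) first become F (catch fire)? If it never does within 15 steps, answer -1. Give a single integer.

Step 1: cell (0,3)='F' (+6 fires, +2 burnt)
  -> target ignites at step 1
Step 2: cell (0,3)='.' (+9 fires, +6 burnt)
Step 3: cell (0,3)='.' (+7 fires, +9 burnt)
Step 4: cell (0,3)='.' (+3 fires, +7 burnt)
Step 5: cell (0,3)='.' (+0 fires, +3 burnt)
  fire out at step 5

1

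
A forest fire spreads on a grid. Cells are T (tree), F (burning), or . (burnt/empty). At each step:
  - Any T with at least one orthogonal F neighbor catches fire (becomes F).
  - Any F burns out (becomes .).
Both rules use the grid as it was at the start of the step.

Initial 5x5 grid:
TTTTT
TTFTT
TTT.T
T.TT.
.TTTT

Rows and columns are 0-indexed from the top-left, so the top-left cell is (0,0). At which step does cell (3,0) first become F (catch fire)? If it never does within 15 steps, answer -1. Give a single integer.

Step 1: cell (3,0)='T' (+4 fires, +1 burnt)
Step 2: cell (3,0)='T' (+6 fires, +4 burnt)
Step 3: cell (3,0)='T' (+6 fires, +6 burnt)
Step 4: cell (3,0)='F' (+3 fires, +6 burnt)
  -> target ignites at step 4
Step 5: cell (3,0)='.' (+1 fires, +3 burnt)
Step 6: cell (3,0)='.' (+0 fires, +1 burnt)
  fire out at step 6

4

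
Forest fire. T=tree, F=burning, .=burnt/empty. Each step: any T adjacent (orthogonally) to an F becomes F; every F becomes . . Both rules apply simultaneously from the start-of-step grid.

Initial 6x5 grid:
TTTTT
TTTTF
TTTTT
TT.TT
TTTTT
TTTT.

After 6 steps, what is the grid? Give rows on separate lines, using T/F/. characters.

Step 1: 3 trees catch fire, 1 burn out
  TTTTF
  TTTF.
  TTTTF
  TT.TT
  TTTTT
  TTTT.
Step 2: 4 trees catch fire, 3 burn out
  TTTF.
  TTF..
  TTTF.
  TT.TF
  TTTTT
  TTTT.
Step 3: 5 trees catch fire, 4 burn out
  TTF..
  TF...
  TTF..
  TT.F.
  TTTTF
  TTTT.
Step 4: 4 trees catch fire, 5 burn out
  TF...
  F....
  TF...
  TT...
  TTTF.
  TTTT.
Step 5: 5 trees catch fire, 4 burn out
  F....
  .....
  F....
  TF...
  TTF..
  TTTF.
Step 6: 3 trees catch fire, 5 burn out
  .....
  .....
  .....
  F....
  TF...
  TTF..

.....
.....
.....
F....
TF...
TTF..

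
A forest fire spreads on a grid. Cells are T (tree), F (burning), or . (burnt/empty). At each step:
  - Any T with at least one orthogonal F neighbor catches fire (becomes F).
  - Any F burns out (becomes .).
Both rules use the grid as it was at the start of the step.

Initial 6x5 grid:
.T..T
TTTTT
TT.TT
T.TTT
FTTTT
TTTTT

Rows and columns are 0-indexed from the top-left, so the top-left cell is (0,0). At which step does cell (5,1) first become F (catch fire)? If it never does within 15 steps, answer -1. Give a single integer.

Step 1: cell (5,1)='T' (+3 fires, +1 burnt)
Step 2: cell (5,1)='F' (+3 fires, +3 burnt)
  -> target ignites at step 2
Step 3: cell (5,1)='.' (+5 fires, +3 burnt)
Step 4: cell (5,1)='.' (+4 fires, +5 burnt)
Step 5: cell (5,1)='.' (+5 fires, +4 burnt)
Step 6: cell (5,1)='.' (+2 fires, +5 burnt)
Step 7: cell (5,1)='.' (+1 fires, +2 burnt)
Step 8: cell (5,1)='.' (+1 fires, +1 burnt)
Step 9: cell (5,1)='.' (+0 fires, +1 burnt)
  fire out at step 9

2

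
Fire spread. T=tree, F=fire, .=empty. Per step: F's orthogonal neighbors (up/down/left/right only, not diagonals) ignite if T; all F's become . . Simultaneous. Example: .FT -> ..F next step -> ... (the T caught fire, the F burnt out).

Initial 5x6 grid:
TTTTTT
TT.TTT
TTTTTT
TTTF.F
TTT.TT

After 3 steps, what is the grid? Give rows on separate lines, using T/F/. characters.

Step 1: 4 trees catch fire, 2 burn out
  TTTTTT
  TT.TTT
  TTTFTF
  TTF...
  TTT.TF
Step 2: 7 trees catch fire, 4 burn out
  TTTTTT
  TT.FTF
  TTF.F.
  TF....
  TTF.F.
Step 3: 6 trees catch fire, 7 burn out
  TTTFTF
  TT..F.
  TF....
  F.....
  TF....

TTTFTF
TT..F.
TF....
F.....
TF....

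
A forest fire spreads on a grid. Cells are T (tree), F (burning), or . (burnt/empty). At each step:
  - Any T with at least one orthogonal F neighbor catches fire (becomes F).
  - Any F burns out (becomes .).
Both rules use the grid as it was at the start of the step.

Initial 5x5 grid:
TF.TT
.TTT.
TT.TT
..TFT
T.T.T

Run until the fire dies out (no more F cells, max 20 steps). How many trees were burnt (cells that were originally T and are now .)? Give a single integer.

Answer: 14

Derivation:
Step 1: +5 fires, +2 burnt (F count now 5)
Step 2: +6 fires, +5 burnt (F count now 6)
Step 3: +2 fires, +6 burnt (F count now 2)
Step 4: +1 fires, +2 burnt (F count now 1)
Step 5: +0 fires, +1 burnt (F count now 0)
Fire out after step 5
Initially T: 15, now '.': 24
Total burnt (originally-T cells now '.'): 14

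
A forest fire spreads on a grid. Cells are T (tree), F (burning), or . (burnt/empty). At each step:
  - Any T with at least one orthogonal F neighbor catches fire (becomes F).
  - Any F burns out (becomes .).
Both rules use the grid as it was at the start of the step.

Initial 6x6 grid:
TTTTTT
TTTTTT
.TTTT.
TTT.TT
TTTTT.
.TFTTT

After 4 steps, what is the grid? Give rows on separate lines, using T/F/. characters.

Step 1: 3 trees catch fire, 1 burn out
  TTTTTT
  TTTTTT
  .TTTT.
  TTT.TT
  TTFTT.
  .F.FTT
Step 2: 4 trees catch fire, 3 burn out
  TTTTTT
  TTTTTT
  .TTTT.
  TTF.TT
  TF.FT.
  ....FT
Step 3: 5 trees catch fire, 4 burn out
  TTTTTT
  TTTTTT
  .TFTT.
  TF..TT
  F...F.
  .....F
Step 4: 5 trees catch fire, 5 burn out
  TTTTTT
  TTFTTT
  .F.FT.
  F...FT
  ......
  ......

TTTTTT
TTFTTT
.F.FT.
F...FT
......
......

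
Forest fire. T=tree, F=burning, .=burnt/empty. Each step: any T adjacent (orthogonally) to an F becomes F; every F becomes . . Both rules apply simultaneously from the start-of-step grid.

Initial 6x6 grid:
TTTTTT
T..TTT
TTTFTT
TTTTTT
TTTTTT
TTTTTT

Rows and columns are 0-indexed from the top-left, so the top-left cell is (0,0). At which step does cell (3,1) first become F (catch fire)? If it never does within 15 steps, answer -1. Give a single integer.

Step 1: cell (3,1)='T' (+4 fires, +1 burnt)
Step 2: cell (3,1)='T' (+7 fires, +4 burnt)
Step 3: cell (3,1)='F' (+9 fires, +7 burnt)
  -> target ignites at step 3
Step 4: cell (3,1)='.' (+8 fires, +9 burnt)
Step 5: cell (3,1)='.' (+4 fires, +8 burnt)
Step 6: cell (3,1)='.' (+1 fires, +4 burnt)
Step 7: cell (3,1)='.' (+0 fires, +1 burnt)
  fire out at step 7

3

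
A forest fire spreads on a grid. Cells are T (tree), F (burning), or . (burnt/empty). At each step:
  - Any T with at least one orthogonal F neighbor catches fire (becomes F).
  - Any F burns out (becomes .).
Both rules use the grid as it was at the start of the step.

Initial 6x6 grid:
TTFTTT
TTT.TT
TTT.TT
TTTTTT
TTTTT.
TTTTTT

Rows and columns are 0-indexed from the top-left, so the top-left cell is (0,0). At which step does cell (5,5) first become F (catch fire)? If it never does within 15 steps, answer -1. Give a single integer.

Step 1: cell (5,5)='T' (+3 fires, +1 burnt)
Step 2: cell (5,5)='T' (+4 fires, +3 burnt)
Step 3: cell (5,5)='T' (+5 fires, +4 burnt)
Step 4: cell (5,5)='T' (+6 fires, +5 burnt)
Step 5: cell (5,5)='T' (+6 fires, +6 burnt)
Step 6: cell (5,5)='T' (+5 fires, +6 burnt)
Step 7: cell (5,5)='T' (+2 fires, +5 burnt)
Step 8: cell (5,5)='F' (+1 fires, +2 burnt)
  -> target ignites at step 8
Step 9: cell (5,5)='.' (+0 fires, +1 burnt)
  fire out at step 9

8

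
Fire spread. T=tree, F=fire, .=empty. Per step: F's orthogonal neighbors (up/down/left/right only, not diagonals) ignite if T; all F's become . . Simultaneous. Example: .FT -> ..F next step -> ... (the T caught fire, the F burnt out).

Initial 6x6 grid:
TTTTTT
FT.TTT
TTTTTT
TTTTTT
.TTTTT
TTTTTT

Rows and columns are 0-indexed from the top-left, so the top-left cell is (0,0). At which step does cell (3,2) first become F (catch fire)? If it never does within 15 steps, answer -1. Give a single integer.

Step 1: cell (3,2)='T' (+3 fires, +1 burnt)
Step 2: cell (3,2)='T' (+3 fires, +3 burnt)
Step 3: cell (3,2)='T' (+3 fires, +3 burnt)
Step 4: cell (3,2)='F' (+4 fires, +3 burnt)
  -> target ignites at step 4
Step 5: cell (3,2)='.' (+6 fires, +4 burnt)
Step 6: cell (3,2)='.' (+7 fires, +6 burnt)
Step 7: cell (3,2)='.' (+4 fires, +7 burnt)
Step 8: cell (3,2)='.' (+2 fires, +4 burnt)
Step 9: cell (3,2)='.' (+1 fires, +2 burnt)
Step 10: cell (3,2)='.' (+0 fires, +1 burnt)
  fire out at step 10

4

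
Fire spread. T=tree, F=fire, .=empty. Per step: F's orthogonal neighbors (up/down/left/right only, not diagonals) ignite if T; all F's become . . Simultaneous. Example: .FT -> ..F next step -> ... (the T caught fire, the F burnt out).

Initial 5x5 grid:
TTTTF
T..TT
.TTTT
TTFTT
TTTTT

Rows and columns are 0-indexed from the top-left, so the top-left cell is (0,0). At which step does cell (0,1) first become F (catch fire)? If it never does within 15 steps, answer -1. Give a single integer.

Step 1: cell (0,1)='T' (+6 fires, +2 burnt)
Step 2: cell (0,1)='T' (+9 fires, +6 burnt)
Step 3: cell (0,1)='F' (+3 fires, +9 burnt)
  -> target ignites at step 3
Step 4: cell (0,1)='.' (+1 fires, +3 burnt)
Step 5: cell (0,1)='.' (+1 fires, +1 burnt)
Step 6: cell (0,1)='.' (+0 fires, +1 burnt)
  fire out at step 6

3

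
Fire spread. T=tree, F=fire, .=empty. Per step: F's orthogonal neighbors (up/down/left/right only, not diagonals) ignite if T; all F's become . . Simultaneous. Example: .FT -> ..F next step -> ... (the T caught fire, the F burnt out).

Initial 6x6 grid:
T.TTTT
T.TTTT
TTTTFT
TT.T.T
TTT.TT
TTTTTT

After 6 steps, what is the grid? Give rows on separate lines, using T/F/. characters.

Step 1: 3 trees catch fire, 1 burn out
  T.TTTT
  T.TTFT
  TTTF.F
  TT.T.T
  TTT.TT
  TTTTTT
Step 2: 6 trees catch fire, 3 burn out
  T.TTFT
  T.TF.F
  TTF...
  TT.F.F
  TTT.TT
  TTTTTT
Step 3: 5 trees catch fire, 6 burn out
  T.TF.F
  T.F...
  TF....
  TT....
  TTT.TF
  TTTTTT
Step 4: 5 trees catch fire, 5 burn out
  T.F...
  T.....
  F.....
  TF....
  TTT.F.
  TTTTTF
Step 5: 4 trees catch fire, 5 burn out
  T.....
  F.....
  ......
  F.....
  TFT...
  TTTTF.
Step 6: 5 trees catch fire, 4 burn out
  F.....
  ......
  ......
  ......
  F.F...
  TFTF..

F.....
......
......
......
F.F...
TFTF..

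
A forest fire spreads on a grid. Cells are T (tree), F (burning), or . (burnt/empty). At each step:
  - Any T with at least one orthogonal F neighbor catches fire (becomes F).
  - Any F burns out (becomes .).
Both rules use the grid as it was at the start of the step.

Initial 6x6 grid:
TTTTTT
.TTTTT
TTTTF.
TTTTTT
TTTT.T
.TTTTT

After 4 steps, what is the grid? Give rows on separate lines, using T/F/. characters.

Step 1: 3 trees catch fire, 1 burn out
  TTTTTT
  .TTTFT
  TTTF..
  TTTTFT
  TTTT.T
  .TTTTT
Step 2: 6 trees catch fire, 3 burn out
  TTTTFT
  .TTF.F
  TTF...
  TTTF.F
  TTTT.T
  .TTTTT
Step 3: 7 trees catch fire, 6 burn out
  TTTF.F
  .TF...
  TF....
  TTF...
  TTTF.F
  .TTTTT
Step 4: 7 trees catch fire, 7 burn out
  TTF...
  .F....
  F.....
  TF....
  TTF...
  .TTFTF

TTF...
.F....
F.....
TF....
TTF...
.TTFTF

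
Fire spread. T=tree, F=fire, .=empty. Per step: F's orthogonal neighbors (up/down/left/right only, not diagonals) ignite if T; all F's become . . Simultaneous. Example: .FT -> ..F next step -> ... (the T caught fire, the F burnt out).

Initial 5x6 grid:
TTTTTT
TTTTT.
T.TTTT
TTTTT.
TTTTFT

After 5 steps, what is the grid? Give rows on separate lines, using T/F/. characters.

Step 1: 3 trees catch fire, 1 burn out
  TTTTTT
  TTTTT.
  T.TTTT
  TTTTF.
  TTTF.F
Step 2: 3 trees catch fire, 3 burn out
  TTTTTT
  TTTTT.
  T.TTFT
  TTTF..
  TTF...
Step 3: 5 trees catch fire, 3 burn out
  TTTTTT
  TTTTF.
  T.TF.F
  TTF...
  TF....
Step 4: 5 trees catch fire, 5 burn out
  TTTTFT
  TTTF..
  T.F...
  TF....
  F.....
Step 5: 4 trees catch fire, 5 burn out
  TTTF.F
  TTF...
  T.....
  F.....
  ......

TTTF.F
TTF...
T.....
F.....
......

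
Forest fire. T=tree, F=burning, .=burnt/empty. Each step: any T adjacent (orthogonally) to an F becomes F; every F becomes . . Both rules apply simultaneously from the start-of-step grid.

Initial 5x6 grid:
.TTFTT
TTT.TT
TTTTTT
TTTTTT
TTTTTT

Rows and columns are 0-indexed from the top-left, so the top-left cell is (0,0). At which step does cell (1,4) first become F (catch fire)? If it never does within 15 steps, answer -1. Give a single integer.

Step 1: cell (1,4)='T' (+2 fires, +1 burnt)
Step 2: cell (1,4)='F' (+4 fires, +2 burnt)
  -> target ignites at step 2
Step 3: cell (1,4)='.' (+4 fires, +4 burnt)
Step 4: cell (1,4)='.' (+6 fires, +4 burnt)
Step 5: cell (1,4)='.' (+6 fires, +6 burnt)
Step 6: cell (1,4)='.' (+4 fires, +6 burnt)
Step 7: cell (1,4)='.' (+1 fires, +4 burnt)
Step 8: cell (1,4)='.' (+0 fires, +1 burnt)
  fire out at step 8

2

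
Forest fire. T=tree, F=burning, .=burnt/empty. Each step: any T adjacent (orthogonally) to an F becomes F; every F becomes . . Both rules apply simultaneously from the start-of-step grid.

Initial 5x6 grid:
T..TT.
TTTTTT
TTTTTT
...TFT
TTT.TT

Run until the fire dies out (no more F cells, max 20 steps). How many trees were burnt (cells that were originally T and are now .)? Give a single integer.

Step 1: +4 fires, +1 burnt (F count now 4)
Step 2: +4 fires, +4 burnt (F count now 4)
Step 3: +4 fires, +4 burnt (F count now 4)
Step 4: +3 fires, +4 burnt (F count now 3)
Step 5: +2 fires, +3 burnt (F count now 2)
Step 6: +1 fires, +2 burnt (F count now 1)
Step 7: +1 fires, +1 burnt (F count now 1)
Step 8: +0 fires, +1 burnt (F count now 0)
Fire out after step 8
Initially T: 22, now '.': 27
Total burnt (originally-T cells now '.'): 19

Answer: 19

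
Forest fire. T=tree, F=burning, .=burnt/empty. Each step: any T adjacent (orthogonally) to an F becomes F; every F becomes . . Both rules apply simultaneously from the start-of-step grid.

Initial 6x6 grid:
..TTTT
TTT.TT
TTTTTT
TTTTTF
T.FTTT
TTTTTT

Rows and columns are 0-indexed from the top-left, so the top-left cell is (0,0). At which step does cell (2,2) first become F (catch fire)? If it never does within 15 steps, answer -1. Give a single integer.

Step 1: cell (2,2)='T' (+6 fires, +2 burnt)
Step 2: cell (2,2)='F' (+9 fires, +6 burnt)
  -> target ignites at step 2
Step 3: cell (2,2)='.' (+8 fires, +9 burnt)
Step 4: cell (2,2)='.' (+5 fires, +8 burnt)
Step 5: cell (2,2)='.' (+2 fires, +5 burnt)
Step 6: cell (2,2)='.' (+0 fires, +2 burnt)
  fire out at step 6

2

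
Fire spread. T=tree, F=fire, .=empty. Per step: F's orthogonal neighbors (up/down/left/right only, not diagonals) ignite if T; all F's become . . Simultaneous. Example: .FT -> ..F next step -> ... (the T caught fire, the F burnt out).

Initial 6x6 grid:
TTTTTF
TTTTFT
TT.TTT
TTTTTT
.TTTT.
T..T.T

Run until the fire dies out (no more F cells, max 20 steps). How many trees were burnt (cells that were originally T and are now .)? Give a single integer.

Step 1: +4 fires, +2 burnt (F count now 4)
Step 2: +5 fires, +4 burnt (F count now 5)
Step 3: +5 fires, +5 burnt (F count now 5)
Step 4: +5 fires, +5 burnt (F count now 5)
Step 5: +5 fires, +5 burnt (F count now 5)
Step 6: +2 fires, +5 burnt (F count now 2)
Step 7: +0 fires, +2 burnt (F count now 0)
Fire out after step 7
Initially T: 28, now '.': 34
Total burnt (originally-T cells now '.'): 26

Answer: 26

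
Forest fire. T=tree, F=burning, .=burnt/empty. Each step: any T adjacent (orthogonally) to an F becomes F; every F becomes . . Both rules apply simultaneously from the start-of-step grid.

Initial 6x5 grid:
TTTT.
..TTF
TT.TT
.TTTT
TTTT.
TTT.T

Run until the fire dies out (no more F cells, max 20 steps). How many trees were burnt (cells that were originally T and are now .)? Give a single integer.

Step 1: +2 fires, +1 burnt (F count now 2)
Step 2: +4 fires, +2 burnt (F count now 4)
Step 3: +2 fires, +4 burnt (F count now 2)
Step 4: +3 fires, +2 burnt (F count now 3)
Step 5: +3 fires, +3 burnt (F count now 3)
Step 6: +3 fires, +3 burnt (F count now 3)
Step 7: +3 fires, +3 burnt (F count now 3)
Step 8: +1 fires, +3 burnt (F count now 1)
Step 9: +0 fires, +1 burnt (F count now 0)
Fire out after step 9
Initially T: 22, now '.': 29
Total burnt (originally-T cells now '.'): 21

Answer: 21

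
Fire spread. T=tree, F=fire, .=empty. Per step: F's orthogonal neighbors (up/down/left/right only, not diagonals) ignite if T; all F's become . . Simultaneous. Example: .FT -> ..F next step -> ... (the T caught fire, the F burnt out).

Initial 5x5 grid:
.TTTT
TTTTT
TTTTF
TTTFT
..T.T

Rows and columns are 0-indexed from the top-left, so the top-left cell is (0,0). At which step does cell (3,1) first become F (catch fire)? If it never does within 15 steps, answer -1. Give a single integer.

Step 1: cell (3,1)='T' (+4 fires, +2 burnt)
Step 2: cell (3,1)='F' (+6 fires, +4 burnt)
  -> target ignites at step 2
Step 3: cell (3,1)='.' (+4 fires, +6 burnt)
Step 4: cell (3,1)='.' (+3 fires, +4 burnt)
Step 5: cell (3,1)='.' (+2 fires, +3 burnt)
Step 6: cell (3,1)='.' (+0 fires, +2 burnt)
  fire out at step 6

2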